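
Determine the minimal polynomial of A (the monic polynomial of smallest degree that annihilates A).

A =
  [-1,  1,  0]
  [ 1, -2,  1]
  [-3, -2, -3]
x^3 + 6*x^2 + 12*x + 8

The characteristic polynomial is χ_A(x) = (x + 2)^3, so the eigenvalues are known. The minimal polynomial is
  m_A(x) = Π_λ (x − λ)^{k_λ}
where k_λ is the size of the *largest* Jordan block for λ (equivalently, the smallest k with (A − λI)^k v = 0 for every generalised eigenvector v of λ).

  λ = -2: largest Jordan block has size 3, contributing (x + 2)^3

So m_A(x) = (x + 2)^3 = x^3 + 6*x^2 + 12*x + 8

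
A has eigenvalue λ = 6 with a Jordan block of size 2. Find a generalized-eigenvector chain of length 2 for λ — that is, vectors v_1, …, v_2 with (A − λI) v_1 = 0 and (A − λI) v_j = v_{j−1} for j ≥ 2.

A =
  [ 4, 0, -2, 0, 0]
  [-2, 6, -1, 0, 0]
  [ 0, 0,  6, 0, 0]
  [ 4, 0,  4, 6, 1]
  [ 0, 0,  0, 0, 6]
A Jordan chain for λ = 6 of length 2:
v_1 = (0, -1, 0, 0, 0)ᵀ
v_2 = (1, 0, -1, 0, 0)ᵀ

Let N = A − (6)·I. We want v_2 with N^2 v_2 = 0 but N^1 v_2 ≠ 0; then v_{j-1} := N · v_j for j = 2, …, 2.

Pick v_2 = (1, 0, -1, 0, 0)ᵀ.
Then v_1 = N · v_2 = (0, -1, 0, 0, 0)ᵀ.

Sanity check: (A − (6)·I) v_1 = (0, 0, 0, 0, 0)ᵀ = 0. ✓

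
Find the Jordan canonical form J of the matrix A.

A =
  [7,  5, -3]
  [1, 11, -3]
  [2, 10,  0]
J_2(6) ⊕ J_1(6)

The characteristic polynomial is
  det(x·I − A) = x^3 - 18*x^2 + 108*x - 216 = (x - 6)^3

Eigenvalues and multiplicities (the geometric multiplicity of λ is n − rank(A − λI), which equals the number of Jordan blocks for λ):
  λ = 6: algebraic multiplicity = 3, geometric multiplicity = 2

Determining the block sizes for each eigenvalue:
  λ = 6: 2 blocks summing to 3 forces exactly one block of size 2 and the rest size 1 → block sizes [2, 1]

Assembling the blocks gives a Jordan form
J =
  [6, 1, 0]
  [0, 6, 0]
  [0, 0, 6]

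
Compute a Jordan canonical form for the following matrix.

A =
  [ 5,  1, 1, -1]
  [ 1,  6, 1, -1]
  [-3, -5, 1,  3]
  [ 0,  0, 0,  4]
J_3(4) ⊕ J_1(4)

The characteristic polynomial is
  det(x·I − A) = x^4 - 16*x^3 + 96*x^2 - 256*x + 256 = (x - 4)^4

Eigenvalues and multiplicities (the geometric multiplicity of λ is n − rank(A − λI), which equals the number of Jordan blocks for λ):
  λ = 4: algebraic multiplicity = 4, geometric multiplicity = 2

Determining the block sizes for each eigenvalue:
  λ = 4: with am = 4 and gm = 2, the partition is not yet determined (e.g. several partitions of 4 into 2 parts exist). Let N = A − (4)·I. Computing rank(N^1) = 2, rank(N^2) = 1, rank(N^3) = 0; the number of blocks of size ≥ j is rank(N^{j−1}) − rank(N^j), giving [2, 1, 1]. So we have 1 block(s) of size 3, 1 block(s) of size 1 → block sizes [3, 1]

Assembling the blocks gives a Jordan form
J =
  [4, 1, 0, 0]
  [0, 4, 1, 0]
  [0, 0, 4, 0]
  [0, 0, 0, 4]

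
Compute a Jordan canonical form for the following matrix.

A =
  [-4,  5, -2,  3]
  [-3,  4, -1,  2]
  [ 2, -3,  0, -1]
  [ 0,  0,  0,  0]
J_3(0) ⊕ J_1(0)

The characteristic polynomial is
  det(x·I − A) = x^4

Eigenvalues and multiplicities (the geometric multiplicity of λ is n − rank(A − λI), which equals the number of Jordan blocks for λ):
  λ = 0: algebraic multiplicity = 4, geometric multiplicity = 2

Determining the block sizes for each eigenvalue:
  λ = 0: with am = 4 and gm = 2, the partition is not yet determined (e.g. several partitions of 4 into 2 parts exist). Let N = A − (0)·I. Computing rank(N^1) = 2, rank(N^2) = 1, rank(N^3) = 0; the number of blocks of size ≥ j is rank(N^{j−1}) − rank(N^j), giving [2, 1, 1]. So we have 1 block(s) of size 3, 1 block(s) of size 1 → block sizes [3, 1]

Assembling the blocks gives a Jordan form
J =
  [0, 1, 0, 0]
  [0, 0, 1, 0]
  [0, 0, 0, 0]
  [0, 0, 0, 0]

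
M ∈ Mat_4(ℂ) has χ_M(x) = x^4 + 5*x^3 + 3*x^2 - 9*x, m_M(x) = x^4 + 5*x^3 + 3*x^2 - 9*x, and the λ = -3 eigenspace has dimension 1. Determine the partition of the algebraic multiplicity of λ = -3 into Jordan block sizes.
Block sizes for λ = -3: [2]

Step 1 — from the characteristic polynomial, algebraic multiplicity of λ = -3 is 2. From dim ker(M − (-3)·I) = 1, there are exactly 1 Jordan blocks for λ = -3.
Step 2 — from the minimal polynomial, the factor (x + 3)^2 tells us the largest block for λ = -3 has size 2.
Step 3 — with total size 2, 1 blocks, and largest block 2, the block sizes (in nonincreasing order) are [2].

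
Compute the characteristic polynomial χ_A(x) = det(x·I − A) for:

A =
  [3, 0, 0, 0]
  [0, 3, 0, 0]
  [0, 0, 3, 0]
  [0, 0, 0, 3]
x^4 - 12*x^3 + 54*x^2 - 108*x + 81

Expanding det(x·I − A) (e.g. by cofactor expansion or by noting that A is similar to its Jordan form J, which has the same characteristic polynomial as A) gives
  χ_A(x) = x^4 - 12*x^3 + 54*x^2 - 108*x + 81
which factors as (x - 3)^4. The eigenvalues (with algebraic multiplicities) are λ = 3 with multiplicity 4.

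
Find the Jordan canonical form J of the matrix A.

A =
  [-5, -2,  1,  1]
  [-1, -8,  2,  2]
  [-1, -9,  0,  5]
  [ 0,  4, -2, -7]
J_3(-5) ⊕ J_1(-5)

The characteristic polynomial is
  det(x·I − A) = x^4 + 20*x^3 + 150*x^2 + 500*x + 625 = (x + 5)^4

Eigenvalues and multiplicities (the geometric multiplicity of λ is n − rank(A − λI), which equals the number of Jordan blocks for λ):
  λ = -5: algebraic multiplicity = 4, geometric multiplicity = 2

Determining the block sizes for each eigenvalue:
  λ = -5: with am = 4 and gm = 2, the partition is not yet determined (e.g. several partitions of 4 into 2 parts exist). Let N = A − (-5)·I. Computing rank(N^1) = 2, rank(N^2) = 1, rank(N^3) = 0; the number of blocks of size ≥ j is rank(N^{j−1}) − rank(N^j), giving [2, 1, 1]. So we have 1 block(s) of size 3, 1 block(s) of size 1 → block sizes [3, 1]

Assembling the blocks gives a Jordan form
J =
  [-5,  1,  0,  0]
  [ 0, -5,  1,  0]
  [ 0,  0, -5,  0]
  [ 0,  0,  0, -5]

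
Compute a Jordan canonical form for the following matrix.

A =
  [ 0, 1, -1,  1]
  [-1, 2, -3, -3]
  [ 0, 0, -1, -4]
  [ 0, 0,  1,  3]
J_3(1) ⊕ J_1(1)

The characteristic polynomial is
  det(x·I − A) = x^4 - 4*x^3 + 6*x^2 - 4*x + 1 = (x - 1)^4

Eigenvalues and multiplicities (the geometric multiplicity of λ is n − rank(A − λI), which equals the number of Jordan blocks for λ):
  λ = 1: algebraic multiplicity = 4, geometric multiplicity = 2

Determining the block sizes for each eigenvalue:
  λ = 1: with am = 4 and gm = 2, the partition is not yet determined (e.g. several partitions of 4 into 2 parts exist). Let N = A − (1)·I. Computing rank(N^1) = 2, rank(N^2) = 1, rank(N^3) = 0; the number of blocks of size ≥ j is rank(N^{j−1}) − rank(N^j), giving [2, 1, 1]. So we have 1 block(s) of size 3, 1 block(s) of size 1 → block sizes [3, 1]

Assembling the blocks gives a Jordan form
J =
  [1, 1, 0, 0]
  [0, 1, 1, 0]
  [0, 0, 1, 0]
  [0, 0, 0, 1]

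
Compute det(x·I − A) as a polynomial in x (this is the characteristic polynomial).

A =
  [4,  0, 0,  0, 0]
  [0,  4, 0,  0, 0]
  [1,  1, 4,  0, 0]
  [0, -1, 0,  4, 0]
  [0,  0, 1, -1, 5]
x^5 - 21*x^4 + 176*x^3 - 736*x^2 + 1536*x - 1280

Expanding det(x·I − A) (e.g. by cofactor expansion or by noting that A is similar to its Jordan form J, which has the same characteristic polynomial as A) gives
  χ_A(x) = x^5 - 21*x^4 + 176*x^3 - 736*x^2 + 1536*x - 1280
which factors as (x - 5)*(x - 4)^4. The eigenvalues (with algebraic multiplicities) are λ = 4 with multiplicity 4, λ = 5 with multiplicity 1.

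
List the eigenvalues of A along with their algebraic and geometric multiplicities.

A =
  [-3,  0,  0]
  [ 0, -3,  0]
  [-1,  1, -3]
λ = -3: alg = 3, geom = 2

Step 1 — factor the characteristic polynomial to read off the algebraic multiplicities:
  χ_A(x) = (x + 3)^3

Step 2 — compute geometric multiplicities via the rank-nullity identity g(λ) = n − rank(A − λI):
  rank(A − (-3)·I) = 1, so dim ker(A − (-3)·I) = n − 1 = 2

Summary:
  λ = -3: algebraic multiplicity = 3, geometric multiplicity = 2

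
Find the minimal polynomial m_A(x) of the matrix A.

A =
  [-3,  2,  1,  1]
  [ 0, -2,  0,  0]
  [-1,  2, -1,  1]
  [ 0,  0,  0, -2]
x^2 + 4*x + 4

The characteristic polynomial is χ_A(x) = (x + 2)^4, so the eigenvalues are known. The minimal polynomial is
  m_A(x) = Π_λ (x − λ)^{k_λ}
where k_λ is the size of the *largest* Jordan block for λ (equivalently, the smallest k with (A − λI)^k v = 0 for every generalised eigenvector v of λ).

  λ = -2: largest Jordan block has size 2, contributing (x + 2)^2

So m_A(x) = (x + 2)^2 = x^2 + 4*x + 4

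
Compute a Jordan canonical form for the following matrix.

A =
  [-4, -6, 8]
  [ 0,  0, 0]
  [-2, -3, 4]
J_2(0) ⊕ J_1(0)

The characteristic polynomial is
  det(x·I − A) = x^3

Eigenvalues and multiplicities (the geometric multiplicity of λ is n − rank(A − λI), which equals the number of Jordan blocks for λ):
  λ = 0: algebraic multiplicity = 3, geometric multiplicity = 2

Determining the block sizes for each eigenvalue:
  λ = 0: 2 blocks summing to 3 forces exactly one block of size 2 and the rest size 1 → block sizes [2, 1]

Assembling the blocks gives a Jordan form
J =
  [0, 1, 0]
  [0, 0, 0]
  [0, 0, 0]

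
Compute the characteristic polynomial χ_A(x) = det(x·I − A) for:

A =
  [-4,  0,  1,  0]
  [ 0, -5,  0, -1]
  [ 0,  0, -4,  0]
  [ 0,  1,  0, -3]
x^4 + 16*x^3 + 96*x^2 + 256*x + 256

Expanding det(x·I − A) (e.g. by cofactor expansion or by noting that A is similar to its Jordan form J, which has the same characteristic polynomial as A) gives
  χ_A(x) = x^4 + 16*x^3 + 96*x^2 + 256*x + 256
which factors as (x + 4)^4. The eigenvalues (with algebraic multiplicities) are λ = -4 with multiplicity 4.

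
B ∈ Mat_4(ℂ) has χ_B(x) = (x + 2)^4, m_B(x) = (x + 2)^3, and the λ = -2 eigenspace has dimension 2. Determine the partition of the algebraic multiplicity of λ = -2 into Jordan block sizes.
Block sizes for λ = -2: [3, 1]

Step 1 — from the characteristic polynomial, algebraic multiplicity of λ = -2 is 4. From dim ker(B − (-2)·I) = 2, there are exactly 2 Jordan blocks for λ = -2.
Step 2 — from the minimal polynomial, the factor (x + 2)^3 tells us the largest block for λ = -2 has size 3.
Step 3 — with total size 4, 2 blocks, and largest block 3, the block sizes (in nonincreasing order) are [3, 1].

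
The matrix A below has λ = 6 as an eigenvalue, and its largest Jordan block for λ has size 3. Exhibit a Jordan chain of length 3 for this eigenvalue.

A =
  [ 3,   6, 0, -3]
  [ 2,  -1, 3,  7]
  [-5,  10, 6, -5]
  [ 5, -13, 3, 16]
A Jordan chain for λ = 6 of length 3:
v_1 = (6, 0, 10, -6)ᵀ
v_2 = (-3, 2, -5, 5)ᵀ
v_3 = (1, 0, 0, 0)ᵀ

Let N = A − (6)·I. We want v_3 with N^3 v_3 = 0 but N^2 v_3 ≠ 0; then v_{j-1} := N · v_j for j = 3, …, 2.

Pick v_3 = (1, 0, 0, 0)ᵀ.
Then v_2 = N · v_3 = (-3, 2, -5, 5)ᵀ.
Then v_1 = N · v_2 = (6, 0, 10, -6)ᵀ.

Sanity check: (A − (6)·I) v_1 = (0, 0, 0, 0)ᵀ = 0. ✓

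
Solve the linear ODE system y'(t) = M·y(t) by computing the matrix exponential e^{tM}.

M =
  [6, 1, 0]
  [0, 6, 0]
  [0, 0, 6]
e^{tM} =
  [exp(6*t), t*exp(6*t), 0]
  [0, exp(6*t), 0]
  [0, 0, exp(6*t)]

Strategy: write M = P · J · P⁻¹ where J is a Jordan canonical form, so e^{tM} = P · e^{tJ} · P⁻¹, and e^{tJ} can be computed block-by-block.

M has Jordan form
J =
  [6, 1, 0]
  [0, 6, 0]
  [0, 0, 6]
(up to reordering of blocks).

Per-block formulas:
  For a 2×2 Jordan block J_2(6): exp(t · J_2(6)) = e^(6t)·(I + t·N), where N is the 2×2 nilpotent shift.
  For a 1×1 block at λ = 6: exp(t · [6]) = [e^(6t)].

After assembling e^{tJ} and conjugating by P, we get:

e^{tM} =
  [exp(6*t), t*exp(6*t), 0]
  [0, exp(6*t), 0]
  [0, 0, exp(6*t)]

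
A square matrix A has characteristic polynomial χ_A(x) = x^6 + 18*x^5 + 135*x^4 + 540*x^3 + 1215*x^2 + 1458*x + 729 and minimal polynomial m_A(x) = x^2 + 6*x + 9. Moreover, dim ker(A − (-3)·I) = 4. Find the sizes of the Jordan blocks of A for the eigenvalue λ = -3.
Block sizes for λ = -3: [2, 2, 1, 1]

Step 1 — from the characteristic polynomial, algebraic multiplicity of λ = -3 is 6. From dim ker(A − (-3)·I) = 4, there are exactly 4 Jordan blocks for λ = -3.
Step 2 — from the minimal polynomial, the factor (x + 3)^2 tells us the largest block for λ = -3 has size 2.
Step 3 — with total size 6, 4 blocks, and largest block 2, the block sizes (in nonincreasing order) are [2, 2, 1, 1].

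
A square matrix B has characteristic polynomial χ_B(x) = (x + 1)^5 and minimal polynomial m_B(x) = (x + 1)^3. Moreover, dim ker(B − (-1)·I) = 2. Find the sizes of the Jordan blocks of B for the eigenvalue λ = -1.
Block sizes for λ = -1: [3, 2]

Step 1 — from the characteristic polynomial, algebraic multiplicity of λ = -1 is 5. From dim ker(B − (-1)·I) = 2, there are exactly 2 Jordan blocks for λ = -1.
Step 2 — from the minimal polynomial, the factor (x + 1)^3 tells us the largest block for λ = -1 has size 3.
Step 3 — with total size 5, 2 blocks, and largest block 3, the block sizes (in nonincreasing order) are [3, 2].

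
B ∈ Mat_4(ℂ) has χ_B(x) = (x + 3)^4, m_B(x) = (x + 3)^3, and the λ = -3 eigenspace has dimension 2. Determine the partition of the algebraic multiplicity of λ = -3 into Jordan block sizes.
Block sizes for λ = -3: [3, 1]

Step 1 — from the characteristic polynomial, algebraic multiplicity of λ = -3 is 4. From dim ker(B − (-3)·I) = 2, there are exactly 2 Jordan blocks for λ = -3.
Step 2 — from the minimal polynomial, the factor (x + 3)^3 tells us the largest block for λ = -3 has size 3.
Step 3 — with total size 4, 2 blocks, and largest block 3, the block sizes (in nonincreasing order) are [3, 1].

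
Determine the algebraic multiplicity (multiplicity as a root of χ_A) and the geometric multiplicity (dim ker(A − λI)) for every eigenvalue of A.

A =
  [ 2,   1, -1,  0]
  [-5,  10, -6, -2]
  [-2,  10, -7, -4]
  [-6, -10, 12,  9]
λ = 3: alg = 3, geom = 1; λ = 5: alg = 1, geom = 1

Step 1 — factor the characteristic polynomial to read off the algebraic multiplicities:
  χ_A(x) = (x - 5)*(x - 3)^3

Step 2 — compute geometric multiplicities via the rank-nullity identity g(λ) = n − rank(A − λI):
  rank(A − (3)·I) = 3, so dim ker(A − (3)·I) = n − 3 = 1
  rank(A − (5)·I) = 3, so dim ker(A − (5)·I) = n − 3 = 1

Summary:
  λ = 3: algebraic multiplicity = 3, geometric multiplicity = 1
  λ = 5: algebraic multiplicity = 1, geometric multiplicity = 1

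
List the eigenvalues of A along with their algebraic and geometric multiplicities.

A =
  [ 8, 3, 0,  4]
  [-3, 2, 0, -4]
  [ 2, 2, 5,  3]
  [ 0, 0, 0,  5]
λ = 5: alg = 4, geom = 2

Step 1 — factor the characteristic polynomial to read off the algebraic multiplicities:
  χ_A(x) = (x - 5)^4

Step 2 — compute geometric multiplicities via the rank-nullity identity g(λ) = n − rank(A − λI):
  rank(A − (5)·I) = 2, so dim ker(A − (5)·I) = n − 2 = 2

Summary:
  λ = 5: algebraic multiplicity = 4, geometric multiplicity = 2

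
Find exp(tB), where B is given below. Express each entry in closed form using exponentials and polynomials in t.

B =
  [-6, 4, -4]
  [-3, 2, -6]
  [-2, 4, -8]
e^{tB} =
  [-2*t*exp(-4*t) + exp(-4*t), 4*t*exp(-4*t), -4*t*exp(-4*t)]
  [-3*t*exp(-4*t), 6*t*exp(-4*t) + exp(-4*t), -6*t*exp(-4*t)]
  [-2*t*exp(-4*t), 4*t*exp(-4*t), -4*t*exp(-4*t) + exp(-4*t)]

Strategy: write B = P · J · P⁻¹ where J is a Jordan canonical form, so e^{tB} = P · e^{tJ} · P⁻¹, and e^{tJ} can be computed block-by-block.

B has Jordan form
J =
  [-4,  1,  0]
  [ 0, -4,  0]
  [ 0,  0, -4]
(up to reordering of blocks).

Per-block formulas:
  For a 2×2 Jordan block J_2(-4): exp(t · J_2(-4)) = e^(-4t)·(I + t·N), where N is the 2×2 nilpotent shift.
  For a 1×1 block at λ = -4: exp(t · [-4]) = [e^(-4t)].

After assembling e^{tJ} and conjugating by P, we get:

e^{tB} =
  [-2*t*exp(-4*t) + exp(-4*t), 4*t*exp(-4*t), -4*t*exp(-4*t)]
  [-3*t*exp(-4*t), 6*t*exp(-4*t) + exp(-4*t), -6*t*exp(-4*t)]
  [-2*t*exp(-4*t), 4*t*exp(-4*t), -4*t*exp(-4*t) + exp(-4*t)]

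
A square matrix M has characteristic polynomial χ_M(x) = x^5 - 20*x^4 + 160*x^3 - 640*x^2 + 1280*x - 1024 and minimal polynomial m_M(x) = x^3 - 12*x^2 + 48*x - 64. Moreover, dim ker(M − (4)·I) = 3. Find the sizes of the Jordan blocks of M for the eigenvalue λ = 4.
Block sizes for λ = 4: [3, 1, 1]

Step 1 — from the characteristic polynomial, algebraic multiplicity of λ = 4 is 5. From dim ker(M − (4)·I) = 3, there are exactly 3 Jordan blocks for λ = 4.
Step 2 — from the minimal polynomial, the factor (x − 4)^3 tells us the largest block for λ = 4 has size 3.
Step 3 — with total size 5, 3 blocks, and largest block 3, the block sizes (in nonincreasing order) are [3, 1, 1].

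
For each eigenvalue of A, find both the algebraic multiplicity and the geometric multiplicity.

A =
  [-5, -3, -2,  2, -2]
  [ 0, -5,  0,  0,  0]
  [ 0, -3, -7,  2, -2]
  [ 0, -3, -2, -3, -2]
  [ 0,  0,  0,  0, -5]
λ = -5: alg = 5, geom = 4

Step 1 — factor the characteristic polynomial to read off the algebraic multiplicities:
  χ_A(x) = (x + 5)^5

Step 2 — compute geometric multiplicities via the rank-nullity identity g(λ) = n − rank(A − λI):
  rank(A − (-5)·I) = 1, so dim ker(A − (-5)·I) = n − 1 = 4

Summary:
  λ = -5: algebraic multiplicity = 5, geometric multiplicity = 4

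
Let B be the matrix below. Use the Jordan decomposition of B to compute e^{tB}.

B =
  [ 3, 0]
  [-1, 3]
e^{tB} =
  [exp(3*t), 0]
  [-t*exp(3*t), exp(3*t)]

Strategy: write B = P · J · P⁻¹ where J is a Jordan canonical form, so e^{tB} = P · e^{tJ} · P⁻¹, and e^{tJ} can be computed block-by-block.

B has Jordan form
J =
  [3, 1]
  [0, 3]
(up to reordering of blocks).

Per-block formulas:
  For a 2×2 Jordan block J_2(3): exp(t · J_2(3)) = e^(3t)·(I + t·N), where N is the 2×2 nilpotent shift.

After assembling e^{tJ} and conjugating by P, we get:

e^{tB} =
  [exp(3*t), 0]
  [-t*exp(3*t), exp(3*t)]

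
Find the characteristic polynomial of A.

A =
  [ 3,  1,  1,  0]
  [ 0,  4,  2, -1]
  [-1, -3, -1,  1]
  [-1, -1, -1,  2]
x^4 - 8*x^3 + 24*x^2 - 32*x + 16

Expanding det(x·I − A) (e.g. by cofactor expansion or by noting that A is similar to its Jordan form J, which has the same characteristic polynomial as A) gives
  χ_A(x) = x^4 - 8*x^3 + 24*x^2 - 32*x + 16
which factors as (x - 2)^4. The eigenvalues (with algebraic multiplicities) are λ = 2 with multiplicity 4.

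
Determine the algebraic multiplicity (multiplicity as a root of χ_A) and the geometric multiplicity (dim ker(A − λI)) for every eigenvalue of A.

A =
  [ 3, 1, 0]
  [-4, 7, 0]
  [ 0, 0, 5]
λ = 5: alg = 3, geom = 2

Step 1 — factor the characteristic polynomial to read off the algebraic multiplicities:
  χ_A(x) = (x - 5)^3

Step 2 — compute geometric multiplicities via the rank-nullity identity g(λ) = n − rank(A − λI):
  rank(A − (5)·I) = 1, so dim ker(A − (5)·I) = n − 1 = 2

Summary:
  λ = 5: algebraic multiplicity = 3, geometric multiplicity = 2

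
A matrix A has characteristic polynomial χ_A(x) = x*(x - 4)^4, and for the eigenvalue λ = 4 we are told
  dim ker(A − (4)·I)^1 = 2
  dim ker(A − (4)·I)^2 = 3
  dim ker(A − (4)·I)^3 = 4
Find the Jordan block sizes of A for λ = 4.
Block sizes for λ = 4: [3, 1]

From the dimensions of kernels of powers, the number of Jordan blocks of size at least j is d_j − d_{j−1} where d_j = dim ker(N^j) (with d_0 = 0). Computing the differences gives [2, 1, 1].
The number of blocks of size exactly k is (#blocks of size ≥ k) − (#blocks of size ≥ k + 1), so the partition is: 1 block(s) of size 1, 1 block(s) of size 3.
In nonincreasing order the block sizes are [3, 1].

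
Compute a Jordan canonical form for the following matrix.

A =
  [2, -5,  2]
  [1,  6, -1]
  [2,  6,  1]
J_3(3)

The characteristic polynomial is
  det(x·I − A) = x^3 - 9*x^2 + 27*x - 27 = (x - 3)^3

Eigenvalues and multiplicities (the geometric multiplicity of λ is n − rank(A − λI), which equals the number of Jordan blocks for λ):
  λ = 3: algebraic multiplicity = 3, geometric multiplicity = 1

Determining the block sizes for each eigenvalue:
  λ = 3: one block (gm = 1), so the single block has size am = 3 → block sizes [3]

Assembling the blocks gives a Jordan form
J =
  [3, 1, 0]
  [0, 3, 1]
  [0, 0, 3]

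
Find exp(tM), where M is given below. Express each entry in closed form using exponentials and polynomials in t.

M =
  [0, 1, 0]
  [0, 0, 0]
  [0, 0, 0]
e^{tM} =
  [1, t, 0]
  [0, 1, 0]
  [0, 0, 1]

Strategy: write M = P · J · P⁻¹ where J is a Jordan canonical form, so e^{tM} = P · e^{tJ} · P⁻¹, and e^{tJ} can be computed block-by-block.

M has Jordan form
J =
  [0, 1, 0]
  [0, 0, 0]
  [0, 0, 0]
(up to reordering of blocks).

Per-block formulas:
  For a 2×2 Jordan block J_2(0): exp(t · J_2(0)) = e^(0t)·(I + t·N), where N is the 2×2 nilpotent shift.
  For a 1×1 block at λ = 0: exp(t · [0]) = [e^(0t)].

After assembling e^{tJ} and conjugating by P, we get:

e^{tM} =
  [1, t, 0]
  [0, 1, 0]
  [0, 0, 1]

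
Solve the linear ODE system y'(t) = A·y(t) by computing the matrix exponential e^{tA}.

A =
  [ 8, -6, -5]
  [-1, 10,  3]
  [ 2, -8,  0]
e^{tA} =
  [2*t*exp(6*t) + exp(6*t), 2*t^2*exp(6*t) - 6*t*exp(6*t), t^2*exp(6*t) - 5*t*exp(6*t)]
  [-t*exp(6*t), -t^2*exp(6*t) + 4*t*exp(6*t) + exp(6*t), -t^2*exp(6*t)/2 + 3*t*exp(6*t)]
  [2*t*exp(6*t), 2*t^2*exp(6*t) - 8*t*exp(6*t), t^2*exp(6*t) - 6*t*exp(6*t) + exp(6*t)]

Strategy: write A = P · J · P⁻¹ where J is a Jordan canonical form, so e^{tA} = P · e^{tJ} · P⁻¹, and e^{tJ} can be computed block-by-block.

A has Jordan form
J =
  [6, 1, 0]
  [0, 6, 1]
  [0, 0, 6]
(up to reordering of blocks).

Per-block formulas:
  For a 3×3 Jordan block J_3(6): exp(t · J_3(6)) = e^(6t)·(I + t·N + (t^2/2)·N^2), where N is the 3×3 nilpotent shift.

After assembling e^{tJ} and conjugating by P, we get:

e^{tA} =
  [2*t*exp(6*t) + exp(6*t), 2*t^2*exp(6*t) - 6*t*exp(6*t), t^2*exp(6*t) - 5*t*exp(6*t)]
  [-t*exp(6*t), -t^2*exp(6*t) + 4*t*exp(6*t) + exp(6*t), -t^2*exp(6*t)/2 + 3*t*exp(6*t)]
  [2*t*exp(6*t), 2*t^2*exp(6*t) - 8*t*exp(6*t), t^2*exp(6*t) - 6*t*exp(6*t) + exp(6*t)]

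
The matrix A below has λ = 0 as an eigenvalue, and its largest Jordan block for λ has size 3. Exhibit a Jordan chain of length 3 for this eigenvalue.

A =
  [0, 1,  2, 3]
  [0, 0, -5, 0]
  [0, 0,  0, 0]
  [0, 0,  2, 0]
A Jordan chain for λ = 0 of length 3:
v_1 = (1, 0, 0, 0)ᵀ
v_2 = (2, -5, 0, 2)ᵀ
v_3 = (0, 0, 1, 0)ᵀ

Let N = A − (0)·I. We want v_3 with N^3 v_3 = 0 but N^2 v_3 ≠ 0; then v_{j-1} := N · v_j for j = 3, …, 2.

Pick v_3 = (0, 0, 1, 0)ᵀ.
Then v_2 = N · v_3 = (2, -5, 0, 2)ᵀ.
Then v_1 = N · v_2 = (1, 0, 0, 0)ᵀ.

Sanity check: (A − (0)·I) v_1 = (0, 0, 0, 0)ᵀ = 0. ✓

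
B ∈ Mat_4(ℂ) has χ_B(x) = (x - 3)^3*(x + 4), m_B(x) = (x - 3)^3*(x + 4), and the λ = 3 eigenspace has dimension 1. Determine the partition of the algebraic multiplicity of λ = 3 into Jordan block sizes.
Block sizes for λ = 3: [3]

Step 1 — from the characteristic polynomial, algebraic multiplicity of λ = 3 is 3. From dim ker(B − (3)·I) = 1, there are exactly 1 Jordan blocks for λ = 3.
Step 2 — from the minimal polynomial, the factor (x − 3)^3 tells us the largest block for λ = 3 has size 3.
Step 3 — with total size 3, 1 blocks, and largest block 3, the block sizes (in nonincreasing order) are [3].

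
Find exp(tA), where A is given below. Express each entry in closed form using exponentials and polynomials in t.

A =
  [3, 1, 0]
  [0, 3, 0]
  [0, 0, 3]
e^{tA} =
  [exp(3*t), t*exp(3*t), 0]
  [0, exp(3*t), 0]
  [0, 0, exp(3*t)]

Strategy: write A = P · J · P⁻¹ where J is a Jordan canonical form, so e^{tA} = P · e^{tJ} · P⁻¹, and e^{tJ} can be computed block-by-block.

A has Jordan form
J =
  [3, 1, 0]
  [0, 3, 0]
  [0, 0, 3]
(up to reordering of blocks).

Per-block formulas:
  For a 1×1 block at λ = 3: exp(t · [3]) = [e^(3t)].
  For a 2×2 Jordan block J_2(3): exp(t · J_2(3)) = e^(3t)·(I + t·N), where N is the 2×2 nilpotent shift.

After assembling e^{tJ} and conjugating by P, we get:

e^{tA} =
  [exp(3*t), t*exp(3*t), 0]
  [0, exp(3*t), 0]
  [0, 0, exp(3*t)]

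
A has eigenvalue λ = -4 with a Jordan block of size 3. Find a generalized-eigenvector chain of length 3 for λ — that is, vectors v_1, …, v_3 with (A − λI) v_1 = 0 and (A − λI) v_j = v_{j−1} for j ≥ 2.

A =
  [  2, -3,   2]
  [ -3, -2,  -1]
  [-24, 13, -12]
A Jordan chain for λ = -4 of length 3:
v_1 = (-3, 0, 9)ᵀ
v_2 = (6, -3, -24)ᵀ
v_3 = (1, 0, 0)ᵀ

Let N = A − (-4)·I. We want v_3 with N^3 v_3 = 0 but N^2 v_3 ≠ 0; then v_{j-1} := N · v_j for j = 3, …, 2.

Pick v_3 = (1, 0, 0)ᵀ.
Then v_2 = N · v_3 = (6, -3, -24)ᵀ.
Then v_1 = N · v_2 = (-3, 0, 9)ᵀ.

Sanity check: (A − (-4)·I) v_1 = (0, 0, 0)ᵀ = 0. ✓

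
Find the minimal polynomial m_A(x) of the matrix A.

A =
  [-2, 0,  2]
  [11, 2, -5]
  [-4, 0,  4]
x^3 - 4*x^2 + 4*x

The characteristic polynomial is χ_A(x) = x*(x - 2)^2, so the eigenvalues are known. The minimal polynomial is
  m_A(x) = Π_λ (x − λ)^{k_λ}
where k_λ is the size of the *largest* Jordan block for λ (equivalently, the smallest k with (A − λI)^k v = 0 for every generalised eigenvector v of λ).

  λ = 0: largest Jordan block has size 1, contributing (x − 0)
  λ = 2: largest Jordan block has size 2, contributing (x − 2)^2

So m_A(x) = x*(x - 2)^2 = x^3 - 4*x^2 + 4*x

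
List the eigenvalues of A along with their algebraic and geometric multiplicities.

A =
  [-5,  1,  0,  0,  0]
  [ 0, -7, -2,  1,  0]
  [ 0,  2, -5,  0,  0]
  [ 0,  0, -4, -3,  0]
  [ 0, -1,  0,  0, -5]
λ = -5: alg = 5, geom = 3

Step 1 — factor the characteristic polynomial to read off the algebraic multiplicities:
  χ_A(x) = (x + 5)^5

Step 2 — compute geometric multiplicities via the rank-nullity identity g(λ) = n − rank(A − λI):
  rank(A − (-5)·I) = 2, so dim ker(A − (-5)·I) = n − 2 = 3

Summary:
  λ = -5: algebraic multiplicity = 5, geometric multiplicity = 3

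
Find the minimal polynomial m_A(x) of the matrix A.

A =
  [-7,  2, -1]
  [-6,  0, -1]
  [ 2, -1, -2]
x^3 + 9*x^2 + 27*x + 27

The characteristic polynomial is χ_A(x) = (x + 3)^3, so the eigenvalues are known. The minimal polynomial is
  m_A(x) = Π_λ (x − λ)^{k_λ}
where k_λ is the size of the *largest* Jordan block for λ (equivalently, the smallest k with (A − λI)^k v = 0 for every generalised eigenvector v of λ).

  λ = -3: largest Jordan block has size 3, contributing (x + 3)^3

So m_A(x) = (x + 3)^3 = x^3 + 9*x^2 + 27*x + 27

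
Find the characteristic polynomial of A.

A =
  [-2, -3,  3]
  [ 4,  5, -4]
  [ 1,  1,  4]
x^3 - 7*x^2 + 15*x - 9

Expanding det(x·I − A) (e.g. by cofactor expansion or by noting that A is similar to its Jordan form J, which has the same characteristic polynomial as A) gives
  χ_A(x) = x^3 - 7*x^2 + 15*x - 9
which factors as (x - 3)^2*(x - 1). The eigenvalues (with algebraic multiplicities) are λ = 1 with multiplicity 1, λ = 3 with multiplicity 2.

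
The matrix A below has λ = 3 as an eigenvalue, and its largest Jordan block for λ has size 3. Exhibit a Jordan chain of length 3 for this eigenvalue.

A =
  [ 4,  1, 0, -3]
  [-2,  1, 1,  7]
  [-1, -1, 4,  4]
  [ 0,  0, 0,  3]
A Jordan chain for λ = 3 of length 3:
v_1 = (-1, 1, 0, 0)ᵀ
v_2 = (1, -2, -1, 0)ᵀ
v_3 = (1, 0, 0, 0)ᵀ

Let N = A − (3)·I. We want v_3 with N^3 v_3 = 0 but N^2 v_3 ≠ 0; then v_{j-1} := N · v_j for j = 3, …, 2.

Pick v_3 = (1, 0, 0, 0)ᵀ.
Then v_2 = N · v_3 = (1, -2, -1, 0)ᵀ.
Then v_1 = N · v_2 = (-1, 1, 0, 0)ᵀ.

Sanity check: (A − (3)·I) v_1 = (0, 0, 0, 0)ᵀ = 0. ✓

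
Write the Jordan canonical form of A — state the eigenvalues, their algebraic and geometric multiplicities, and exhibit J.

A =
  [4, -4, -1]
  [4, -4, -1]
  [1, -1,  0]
J_3(0)

The characteristic polynomial is
  det(x·I − A) = x^3

Eigenvalues and multiplicities (the geometric multiplicity of λ is n − rank(A − λI), which equals the number of Jordan blocks for λ):
  λ = 0: algebraic multiplicity = 3, geometric multiplicity = 1

Determining the block sizes for each eigenvalue:
  λ = 0: one block (gm = 1), so the single block has size am = 3 → block sizes [3]

Assembling the blocks gives a Jordan form
J =
  [0, 1, 0]
  [0, 0, 1]
  [0, 0, 0]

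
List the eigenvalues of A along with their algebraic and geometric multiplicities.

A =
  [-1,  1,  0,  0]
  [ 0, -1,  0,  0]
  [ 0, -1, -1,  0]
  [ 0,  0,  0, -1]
λ = -1: alg = 4, geom = 3

Step 1 — factor the characteristic polynomial to read off the algebraic multiplicities:
  χ_A(x) = (x + 1)^4

Step 2 — compute geometric multiplicities via the rank-nullity identity g(λ) = n − rank(A − λI):
  rank(A − (-1)·I) = 1, so dim ker(A − (-1)·I) = n − 1 = 3

Summary:
  λ = -1: algebraic multiplicity = 4, geometric multiplicity = 3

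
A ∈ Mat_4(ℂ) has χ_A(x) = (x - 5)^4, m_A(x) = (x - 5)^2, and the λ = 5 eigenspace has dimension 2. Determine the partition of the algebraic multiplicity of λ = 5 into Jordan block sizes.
Block sizes for λ = 5: [2, 2]

Step 1 — from the characteristic polynomial, algebraic multiplicity of λ = 5 is 4. From dim ker(A − (5)·I) = 2, there are exactly 2 Jordan blocks for λ = 5.
Step 2 — from the minimal polynomial, the factor (x − 5)^2 tells us the largest block for λ = 5 has size 2.
Step 3 — with total size 4, 2 blocks, and largest block 2, the block sizes (in nonincreasing order) are [2, 2].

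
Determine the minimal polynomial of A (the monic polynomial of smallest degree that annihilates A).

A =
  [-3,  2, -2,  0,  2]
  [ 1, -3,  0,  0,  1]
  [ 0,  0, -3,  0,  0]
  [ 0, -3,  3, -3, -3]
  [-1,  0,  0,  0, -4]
x^3 + 10*x^2 + 33*x + 36

The characteristic polynomial is χ_A(x) = (x + 3)^4*(x + 4), so the eigenvalues are known. The minimal polynomial is
  m_A(x) = Π_λ (x − λ)^{k_λ}
where k_λ is the size of the *largest* Jordan block for λ (equivalently, the smallest k with (A − λI)^k v = 0 for every generalised eigenvector v of λ).

  λ = -4: largest Jordan block has size 1, contributing (x + 4)
  λ = -3: largest Jordan block has size 2, contributing (x + 3)^2

So m_A(x) = (x + 3)^2*(x + 4) = x^3 + 10*x^2 + 33*x + 36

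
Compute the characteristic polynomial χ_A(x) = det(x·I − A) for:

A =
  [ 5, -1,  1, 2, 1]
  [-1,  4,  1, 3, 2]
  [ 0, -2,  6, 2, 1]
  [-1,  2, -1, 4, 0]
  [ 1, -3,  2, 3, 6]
x^5 - 25*x^4 + 250*x^3 - 1250*x^2 + 3125*x - 3125

Expanding det(x·I − A) (e.g. by cofactor expansion or by noting that A is similar to its Jordan form J, which has the same characteristic polynomial as A) gives
  χ_A(x) = x^5 - 25*x^4 + 250*x^3 - 1250*x^2 + 3125*x - 3125
which factors as (x - 5)^5. The eigenvalues (with algebraic multiplicities) are λ = 5 with multiplicity 5.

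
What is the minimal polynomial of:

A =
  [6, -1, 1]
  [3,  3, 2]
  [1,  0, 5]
x^3 - 14*x^2 + 65*x - 100

The characteristic polynomial is χ_A(x) = (x - 5)^2*(x - 4), so the eigenvalues are known. The minimal polynomial is
  m_A(x) = Π_λ (x − λ)^{k_λ}
where k_λ is the size of the *largest* Jordan block for λ (equivalently, the smallest k with (A − λI)^k v = 0 for every generalised eigenvector v of λ).

  λ = 4: largest Jordan block has size 1, contributing (x − 4)
  λ = 5: largest Jordan block has size 2, contributing (x − 5)^2

So m_A(x) = (x - 5)^2*(x - 4) = x^3 - 14*x^2 + 65*x - 100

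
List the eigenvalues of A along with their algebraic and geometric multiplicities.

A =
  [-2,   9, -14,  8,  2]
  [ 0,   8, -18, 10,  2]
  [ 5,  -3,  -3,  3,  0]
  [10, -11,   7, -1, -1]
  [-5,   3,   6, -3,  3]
λ = -2: alg = 2, geom = 1; λ = 3: alg = 3, geom = 1

Step 1 — factor the characteristic polynomial to read off the algebraic multiplicities:
  χ_A(x) = (x - 3)^3*(x + 2)^2

Step 2 — compute geometric multiplicities via the rank-nullity identity g(λ) = n − rank(A − λI):
  rank(A − (-2)·I) = 4, so dim ker(A − (-2)·I) = n − 4 = 1
  rank(A − (3)·I) = 4, so dim ker(A − (3)·I) = n − 4 = 1

Summary:
  λ = -2: algebraic multiplicity = 2, geometric multiplicity = 1
  λ = 3: algebraic multiplicity = 3, geometric multiplicity = 1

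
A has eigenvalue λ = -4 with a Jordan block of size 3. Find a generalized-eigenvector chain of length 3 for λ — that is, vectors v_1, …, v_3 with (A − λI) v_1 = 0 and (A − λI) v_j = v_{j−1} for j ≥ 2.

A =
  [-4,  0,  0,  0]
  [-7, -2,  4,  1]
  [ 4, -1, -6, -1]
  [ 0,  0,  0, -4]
A Jordan chain for λ = -4 of length 3:
v_1 = (0, 2, -1, 0)ᵀ
v_2 = (0, -7, 4, 0)ᵀ
v_3 = (1, 0, 0, 0)ᵀ

Let N = A − (-4)·I. We want v_3 with N^3 v_3 = 0 but N^2 v_3 ≠ 0; then v_{j-1} := N · v_j for j = 3, …, 2.

Pick v_3 = (1, 0, 0, 0)ᵀ.
Then v_2 = N · v_3 = (0, -7, 4, 0)ᵀ.
Then v_1 = N · v_2 = (0, 2, -1, 0)ᵀ.

Sanity check: (A − (-4)·I) v_1 = (0, 0, 0, 0)ᵀ = 0. ✓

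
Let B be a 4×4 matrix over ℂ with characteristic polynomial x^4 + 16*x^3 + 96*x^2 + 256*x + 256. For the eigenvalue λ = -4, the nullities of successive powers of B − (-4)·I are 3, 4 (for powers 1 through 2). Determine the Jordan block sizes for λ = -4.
Block sizes for λ = -4: [2, 1, 1]

From the dimensions of kernels of powers, the number of Jordan blocks of size at least j is d_j − d_{j−1} where d_j = dim ker(N^j) (with d_0 = 0). Computing the differences gives [3, 1].
The number of blocks of size exactly k is (#blocks of size ≥ k) − (#blocks of size ≥ k + 1), so the partition is: 2 block(s) of size 1, 1 block(s) of size 2.
In nonincreasing order the block sizes are [2, 1, 1].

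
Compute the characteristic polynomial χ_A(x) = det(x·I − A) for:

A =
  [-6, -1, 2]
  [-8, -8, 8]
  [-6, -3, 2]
x^3 + 12*x^2 + 48*x + 64

Expanding det(x·I − A) (e.g. by cofactor expansion or by noting that A is similar to its Jordan form J, which has the same characteristic polynomial as A) gives
  χ_A(x) = x^3 + 12*x^2 + 48*x + 64
which factors as (x + 4)^3. The eigenvalues (with algebraic multiplicities) are λ = -4 with multiplicity 3.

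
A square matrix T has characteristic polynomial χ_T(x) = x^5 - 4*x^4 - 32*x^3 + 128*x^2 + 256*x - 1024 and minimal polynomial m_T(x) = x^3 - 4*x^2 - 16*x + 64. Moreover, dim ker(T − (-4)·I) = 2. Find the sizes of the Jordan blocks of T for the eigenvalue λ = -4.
Block sizes for λ = -4: [1, 1]

Step 1 — from the characteristic polynomial, algebraic multiplicity of λ = -4 is 2. From dim ker(T − (-4)·I) = 2, there are exactly 2 Jordan blocks for λ = -4.
Step 2 — from the minimal polynomial, the factor (x + 4) tells us the largest block for λ = -4 has size 1.
Step 3 — with total size 2, 2 blocks, and largest block 1, the block sizes (in nonincreasing order) are [1, 1].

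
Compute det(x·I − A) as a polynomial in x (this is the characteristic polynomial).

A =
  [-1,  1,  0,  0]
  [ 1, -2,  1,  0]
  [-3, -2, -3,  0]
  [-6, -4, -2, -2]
x^4 + 8*x^3 + 24*x^2 + 32*x + 16

Expanding det(x·I − A) (e.g. by cofactor expansion or by noting that A is similar to its Jordan form J, which has the same characteristic polynomial as A) gives
  χ_A(x) = x^4 + 8*x^3 + 24*x^2 + 32*x + 16
which factors as (x + 2)^4. The eigenvalues (with algebraic multiplicities) are λ = -2 with multiplicity 4.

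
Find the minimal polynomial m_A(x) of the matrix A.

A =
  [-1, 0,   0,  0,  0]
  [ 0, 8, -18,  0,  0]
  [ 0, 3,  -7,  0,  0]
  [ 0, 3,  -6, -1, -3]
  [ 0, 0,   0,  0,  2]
x^2 - x - 2

The characteristic polynomial is χ_A(x) = (x - 2)^2*(x + 1)^3, so the eigenvalues are known. The minimal polynomial is
  m_A(x) = Π_λ (x − λ)^{k_λ}
where k_λ is the size of the *largest* Jordan block for λ (equivalently, the smallest k with (A − λI)^k v = 0 for every generalised eigenvector v of λ).

  λ = -1: largest Jordan block has size 1, contributing (x + 1)
  λ = 2: largest Jordan block has size 1, contributing (x − 2)

So m_A(x) = (x - 2)*(x + 1) = x^2 - x - 2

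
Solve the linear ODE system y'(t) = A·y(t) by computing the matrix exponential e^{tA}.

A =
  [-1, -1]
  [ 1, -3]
e^{tA} =
  [t*exp(-2*t) + exp(-2*t), -t*exp(-2*t)]
  [t*exp(-2*t), -t*exp(-2*t) + exp(-2*t)]

Strategy: write A = P · J · P⁻¹ where J is a Jordan canonical form, so e^{tA} = P · e^{tJ} · P⁻¹, and e^{tJ} can be computed block-by-block.

A has Jordan form
J =
  [-2,  1]
  [ 0, -2]
(up to reordering of blocks).

Per-block formulas:
  For a 2×2 Jordan block J_2(-2): exp(t · J_2(-2)) = e^(-2t)·(I + t·N), where N is the 2×2 nilpotent shift.

After assembling e^{tJ} and conjugating by P, we get:

e^{tA} =
  [t*exp(-2*t) + exp(-2*t), -t*exp(-2*t)]
  [t*exp(-2*t), -t*exp(-2*t) + exp(-2*t)]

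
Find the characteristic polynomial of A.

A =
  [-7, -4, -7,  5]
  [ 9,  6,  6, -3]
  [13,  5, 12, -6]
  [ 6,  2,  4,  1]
x^4 - 12*x^3 + 54*x^2 - 108*x + 81

Expanding det(x·I − A) (e.g. by cofactor expansion or by noting that A is similar to its Jordan form J, which has the same characteristic polynomial as A) gives
  χ_A(x) = x^4 - 12*x^3 + 54*x^2 - 108*x + 81
which factors as (x - 3)^4. The eigenvalues (with algebraic multiplicities) are λ = 3 with multiplicity 4.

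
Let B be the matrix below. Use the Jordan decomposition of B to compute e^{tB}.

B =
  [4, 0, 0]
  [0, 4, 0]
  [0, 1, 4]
e^{tB} =
  [exp(4*t), 0, 0]
  [0, exp(4*t), 0]
  [0, t*exp(4*t), exp(4*t)]

Strategy: write B = P · J · P⁻¹ where J is a Jordan canonical form, so e^{tB} = P · e^{tJ} · P⁻¹, and e^{tJ} can be computed block-by-block.

B has Jordan form
J =
  [4, 1, 0]
  [0, 4, 0]
  [0, 0, 4]
(up to reordering of blocks).

Per-block formulas:
  For a 1×1 block at λ = 4: exp(t · [4]) = [e^(4t)].
  For a 2×2 Jordan block J_2(4): exp(t · J_2(4)) = e^(4t)·(I + t·N), where N is the 2×2 nilpotent shift.

After assembling e^{tJ} and conjugating by P, we get:

e^{tB} =
  [exp(4*t), 0, 0]
  [0, exp(4*t), 0]
  [0, t*exp(4*t), exp(4*t)]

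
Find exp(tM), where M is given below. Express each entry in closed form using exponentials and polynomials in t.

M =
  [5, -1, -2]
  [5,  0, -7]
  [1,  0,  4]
e^{tM} =
  [-3*t^2*exp(3*t)/2 + 2*t*exp(3*t) + exp(3*t), t^2*exp(3*t)/2 - t*exp(3*t), t^2*exp(3*t)/2 - 2*t*exp(3*t)]
  [-6*t^2*exp(3*t) + 5*t*exp(3*t), 2*t^2*exp(3*t) - 3*t*exp(3*t) + exp(3*t), 2*t^2*exp(3*t) - 7*t*exp(3*t)]
  [3*t^2*exp(3*t)/2 + t*exp(3*t), -t^2*exp(3*t)/2, -t^2*exp(3*t)/2 + t*exp(3*t) + exp(3*t)]

Strategy: write M = P · J · P⁻¹ where J is a Jordan canonical form, so e^{tM} = P · e^{tJ} · P⁻¹, and e^{tJ} can be computed block-by-block.

M has Jordan form
J =
  [3, 1, 0]
  [0, 3, 1]
  [0, 0, 3]
(up to reordering of blocks).

Per-block formulas:
  For a 3×3 Jordan block J_3(3): exp(t · J_3(3)) = e^(3t)·(I + t·N + (t^2/2)·N^2), where N is the 3×3 nilpotent shift.

After assembling e^{tJ} and conjugating by P, we get:

e^{tM} =
  [-3*t^2*exp(3*t)/2 + 2*t*exp(3*t) + exp(3*t), t^2*exp(3*t)/2 - t*exp(3*t), t^2*exp(3*t)/2 - 2*t*exp(3*t)]
  [-6*t^2*exp(3*t) + 5*t*exp(3*t), 2*t^2*exp(3*t) - 3*t*exp(3*t) + exp(3*t), 2*t^2*exp(3*t) - 7*t*exp(3*t)]
  [3*t^2*exp(3*t)/2 + t*exp(3*t), -t^2*exp(3*t)/2, -t^2*exp(3*t)/2 + t*exp(3*t) + exp(3*t)]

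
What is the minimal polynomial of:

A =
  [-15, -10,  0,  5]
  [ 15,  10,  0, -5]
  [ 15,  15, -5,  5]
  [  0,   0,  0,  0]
x^2 + 5*x

The characteristic polynomial is χ_A(x) = x^2*(x + 5)^2, so the eigenvalues are known. The minimal polynomial is
  m_A(x) = Π_λ (x − λ)^{k_λ}
where k_λ is the size of the *largest* Jordan block for λ (equivalently, the smallest k with (A − λI)^k v = 0 for every generalised eigenvector v of λ).

  λ = -5: largest Jordan block has size 1, contributing (x + 5)
  λ = 0: largest Jordan block has size 1, contributing (x − 0)

So m_A(x) = x*(x + 5) = x^2 + 5*x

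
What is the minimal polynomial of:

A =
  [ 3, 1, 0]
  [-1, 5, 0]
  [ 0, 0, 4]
x^2 - 8*x + 16

The characteristic polynomial is χ_A(x) = (x - 4)^3, so the eigenvalues are known. The minimal polynomial is
  m_A(x) = Π_λ (x − λ)^{k_λ}
where k_λ is the size of the *largest* Jordan block for λ (equivalently, the smallest k with (A − λI)^k v = 0 for every generalised eigenvector v of λ).

  λ = 4: largest Jordan block has size 2, contributing (x − 4)^2

So m_A(x) = (x - 4)^2 = x^2 - 8*x + 16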